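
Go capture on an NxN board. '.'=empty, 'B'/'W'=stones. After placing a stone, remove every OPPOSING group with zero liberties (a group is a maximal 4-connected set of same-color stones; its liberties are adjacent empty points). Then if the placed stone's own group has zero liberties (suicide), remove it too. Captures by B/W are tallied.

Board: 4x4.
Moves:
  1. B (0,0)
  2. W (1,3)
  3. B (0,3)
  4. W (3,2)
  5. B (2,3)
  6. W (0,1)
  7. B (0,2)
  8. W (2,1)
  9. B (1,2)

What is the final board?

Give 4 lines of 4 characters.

Answer: BWBB
..B.
.W.B
..W.

Derivation:
Move 1: B@(0,0) -> caps B=0 W=0
Move 2: W@(1,3) -> caps B=0 W=0
Move 3: B@(0,3) -> caps B=0 W=0
Move 4: W@(3,2) -> caps B=0 W=0
Move 5: B@(2,3) -> caps B=0 W=0
Move 6: W@(0,1) -> caps B=0 W=0
Move 7: B@(0,2) -> caps B=0 W=0
Move 8: W@(2,1) -> caps B=0 W=0
Move 9: B@(1,2) -> caps B=1 W=0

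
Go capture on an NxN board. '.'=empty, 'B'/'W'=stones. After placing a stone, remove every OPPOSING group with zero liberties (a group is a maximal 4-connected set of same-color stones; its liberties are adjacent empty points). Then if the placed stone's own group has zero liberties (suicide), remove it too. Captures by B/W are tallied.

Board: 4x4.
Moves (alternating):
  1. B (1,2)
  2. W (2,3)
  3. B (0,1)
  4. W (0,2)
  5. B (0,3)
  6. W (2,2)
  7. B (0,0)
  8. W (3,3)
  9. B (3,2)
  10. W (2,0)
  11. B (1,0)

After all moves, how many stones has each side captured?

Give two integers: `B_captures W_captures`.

Move 1: B@(1,2) -> caps B=0 W=0
Move 2: W@(2,3) -> caps B=0 W=0
Move 3: B@(0,1) -> caps B=0 W=0
Move 4: W@(0,2) -> caps B=0 W=0
Move 5: B@(0,3) -> caps B=1 W=0
Move 6: W@(2,2) -> caps B=1 W=0
Move 7: B@(0,0) -> caps B=1 W=0
Move 8: W@(3,3) -> caps B=1 W=0
Move 9: B@(3,2) -> caps B=1 W=0
Move 10: W@(2,0) -> caps B=1 W=0
Move 11: B@(1,0) -> caps B=1 W=0

Answer: 1 0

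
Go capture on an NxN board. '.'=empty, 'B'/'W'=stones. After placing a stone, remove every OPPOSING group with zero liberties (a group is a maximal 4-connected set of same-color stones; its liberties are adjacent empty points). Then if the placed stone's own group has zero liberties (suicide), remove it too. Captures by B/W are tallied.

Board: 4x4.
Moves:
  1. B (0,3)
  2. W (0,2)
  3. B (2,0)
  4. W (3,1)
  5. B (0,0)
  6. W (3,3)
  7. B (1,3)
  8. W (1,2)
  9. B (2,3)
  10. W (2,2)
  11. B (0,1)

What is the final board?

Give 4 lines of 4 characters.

Answer: BBW.
..W.
B.W.
.W.W

Derivation:
Move 1: B@(0,3) -> caps B=0 W=0
Move 2: W@(0,2) -> caps B=0 W=0
Move 3: B@(2,0) -> caps B=0 W=0
Move 4: W@(3,1) -> caps B=0 W=0
Move 5: B@(0,0) -> caps B=0 W=0
Move 6: W@(3,3) -> caps B=0 W=0
Move 7: B@(1,3) -> caps B=0 W=0
Move 8: W@(1,2) -> caps B=0 W=0
Move 9: B@(2,3) -> caps B=0 W=0
Move 10: W@(2,2) -> caps B=0 W=3
Move 11: B@(0,1) -> caps B=0 W=3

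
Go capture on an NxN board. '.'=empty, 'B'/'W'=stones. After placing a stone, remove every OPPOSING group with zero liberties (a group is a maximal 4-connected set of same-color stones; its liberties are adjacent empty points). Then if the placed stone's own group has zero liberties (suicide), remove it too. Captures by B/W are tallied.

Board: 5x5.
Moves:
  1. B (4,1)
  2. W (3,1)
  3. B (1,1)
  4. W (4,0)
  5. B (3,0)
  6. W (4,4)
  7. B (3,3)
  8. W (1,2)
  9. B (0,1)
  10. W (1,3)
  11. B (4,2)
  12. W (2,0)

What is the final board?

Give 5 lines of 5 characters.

Move 1: B@(4,1) -> caps B=0 W=0
Move 2: W@(3,1) -> caps B=0 W=0
Move 3: B@(1,1) -> caps B=0 W=0
Move 4: W@(4,0) -> caps B=0 W=0
Move 5: B@(3,0) -> caps B=1 W=0
Move 6: W@(4,4) -> caps B=1 W=0
Move 7: B@(3,3) -> caps B=1 W=0
Move 8: W@(1,2) -> caps B=1 W=0
Move 9: B@(0,1) -> caps B=1 W=0
Move 10: W@(1,3) -> caps B=1 W=0
Move 11: B@(4,2) -> caps B=1 W=0
Move 12: W@(2,0) -> caps B=1 W=0

Answer: .B...
.BWW.
W....
BW.B.
.BB.W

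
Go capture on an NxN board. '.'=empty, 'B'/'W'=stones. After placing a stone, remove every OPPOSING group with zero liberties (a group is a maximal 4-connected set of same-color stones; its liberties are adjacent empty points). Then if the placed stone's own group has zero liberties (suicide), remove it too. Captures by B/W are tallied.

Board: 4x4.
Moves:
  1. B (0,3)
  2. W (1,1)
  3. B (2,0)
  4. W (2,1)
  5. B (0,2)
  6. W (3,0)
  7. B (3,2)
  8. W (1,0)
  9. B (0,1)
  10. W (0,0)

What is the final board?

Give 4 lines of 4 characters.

Move 1: B@(0,3) -> caps B=0 W=0
Move 2: W@(1,1) -> caps B=0 W=0
Move 3: B@(2,0) -> caps B=0 W=0
Move 4: W@(2,1) -> caps B=0 W=0
Move 5: B@(0,2) -> caps B=0 W=0
Move 6: W@(3,0) -> caps B=0 W=0
Move 7: B@(3,2) -> caps B=0 W=0
Move 8: W@(1,0) -> caps B=0 W=1
Move 9: B@(0,1) -> caps B=0 W=1
Move 10: W@(0,0) -> caps B=0 W=1

Answer: WBBB
WW..
.W..
W.B.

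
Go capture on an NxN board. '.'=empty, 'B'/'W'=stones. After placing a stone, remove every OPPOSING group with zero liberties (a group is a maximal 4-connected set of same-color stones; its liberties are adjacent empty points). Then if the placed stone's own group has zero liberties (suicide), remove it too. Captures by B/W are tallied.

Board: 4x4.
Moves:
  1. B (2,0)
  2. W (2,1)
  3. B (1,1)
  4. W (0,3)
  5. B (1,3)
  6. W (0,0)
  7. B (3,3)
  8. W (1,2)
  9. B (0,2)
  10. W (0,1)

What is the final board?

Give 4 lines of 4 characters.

Move 1: B@(2,0) -> caps B=0 W=0
Move 2: W@(2,1) -> caps B=0 W=0
Move 3: B@(1,1) -> caps B=0 W=0
Move 4: W@(0,3) -> caps B=0 W=0
Move 5: B@(1,3) -> caps B=0 W=0
Move 6: W@(0,0) -> caps B=0 W=0
Move 7: B@(3,3) -> caps B=0 W=0
Move 8: W@(1,2) -> caps B=0 W=0
Move 9: B@(0,2) -> caps B=1 W=0
Move 10: W@(0,1) -> caps B=1 W=0

Answer: WWB.
.BWB
BW..
...B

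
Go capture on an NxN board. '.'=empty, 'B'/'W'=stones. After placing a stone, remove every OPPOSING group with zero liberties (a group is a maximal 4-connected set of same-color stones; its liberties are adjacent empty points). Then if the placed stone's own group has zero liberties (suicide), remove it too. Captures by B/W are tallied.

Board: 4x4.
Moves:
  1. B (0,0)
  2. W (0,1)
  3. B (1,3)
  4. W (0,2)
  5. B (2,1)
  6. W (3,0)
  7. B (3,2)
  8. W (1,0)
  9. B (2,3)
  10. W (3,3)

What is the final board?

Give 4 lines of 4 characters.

Move 1: B@(0,0) -> caps B=0 W=0
Move 2: W@(0,1) -> caps B=0 W=0
Move 3: B@(1,3) -> caps B=0 W=0
Move 4: W@(0,2) -> caps B=0 W=0
Move 5: B@(2,1) -> caps B=0 W=0
Move 6: W@(3,0) -> caps B=0 W=0
Move 7: B@(3,2) -> caps B=0 W=0
Move 8: W@(1,0) -> caps B=0 W=1
Move 9: B@(2,3) -> caps B=0 W=1
Move 10: W@(3,3) -> caps B=0 W=1

Answer: .WW.
W..B
.B.B
W.B.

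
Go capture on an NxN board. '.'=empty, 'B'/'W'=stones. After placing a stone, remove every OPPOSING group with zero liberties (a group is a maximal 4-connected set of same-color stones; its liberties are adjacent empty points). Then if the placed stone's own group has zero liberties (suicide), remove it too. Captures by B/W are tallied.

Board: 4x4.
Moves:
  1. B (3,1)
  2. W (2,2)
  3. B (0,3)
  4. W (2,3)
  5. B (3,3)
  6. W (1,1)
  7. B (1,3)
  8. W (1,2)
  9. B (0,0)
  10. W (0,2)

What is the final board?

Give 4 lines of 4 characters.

Move 1: B@(3,1) -> caps B=0 W=0
Move 2: W@(2,2) -> caps B=0 W=0
Move 3: B@(0,3) -> caps B=0 W=0
Move 4: W@(2,3) -> caps B=0 W=0
Move 5: B@(3,3) -> caps B=0 W=0
Move 6: W@(1,1) -> caps B=0 W=0
Move 7: B@(1,3) -> caps B=0 W=0
Move 8: W@(1,2) -> caps B=0 W=0
Move 9: B@(0,0) -> caps B=0 W=0
Move 10: W@(0,2) -> caps B=0 W=2

Answer: B.W.
.WW.
..WW
.B.B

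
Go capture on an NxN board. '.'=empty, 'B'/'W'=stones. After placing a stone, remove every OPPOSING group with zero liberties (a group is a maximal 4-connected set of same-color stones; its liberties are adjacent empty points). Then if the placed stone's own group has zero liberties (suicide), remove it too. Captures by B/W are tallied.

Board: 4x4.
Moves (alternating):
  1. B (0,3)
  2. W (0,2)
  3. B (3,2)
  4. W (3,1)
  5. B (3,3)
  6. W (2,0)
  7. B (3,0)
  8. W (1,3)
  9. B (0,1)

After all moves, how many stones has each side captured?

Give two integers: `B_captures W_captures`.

Move 1: B@(0,3) -> caps B=0 W=0
Move 2: W@(0,2) -> caps B=0 W=0
Move 3: B@(3,2) -> caps B=0 W=0
Move 4: W@(3,1) -> caps B=0 W=0
Move 5: B@(3,3) -> caps B=0 W=0
Move 6: W@(2,0) -> caps B=0 W=0
Move 7: B@(3,0) -> caps B=0 W=0
Move 8: W@(1,3) -> caps B=0 W=1
Move 9: B@(0,1) -> caps B=0 W=1

Answer: 0 1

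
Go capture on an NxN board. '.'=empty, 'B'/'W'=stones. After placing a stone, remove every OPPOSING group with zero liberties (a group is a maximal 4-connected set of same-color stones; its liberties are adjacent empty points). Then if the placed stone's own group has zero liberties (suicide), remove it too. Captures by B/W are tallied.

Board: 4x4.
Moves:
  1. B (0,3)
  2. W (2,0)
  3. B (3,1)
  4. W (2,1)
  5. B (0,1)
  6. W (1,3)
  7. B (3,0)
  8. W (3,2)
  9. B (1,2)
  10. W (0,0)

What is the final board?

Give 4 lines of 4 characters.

Answer: WB.B
..BW
WW..
..W.

Derivation:
Move 1: B@(0,3) -> caps B=0 W=0
Move 2: W@(2,0) -> caps B=0 W=0
Move 3: B@(3,1) -> caps B=0 W=0
Move 4: W@(2,1) -> caps B=0 W=0
Move 5: B@(0,1) -> caps B=0 W=0
Move 6: W@(1,3) -> caps B=0 W=0
Move 7: B@(3,0) -> caps B=0 W=0
Move 8: W@(3,2) -> caps B=0 W=2
Move 9: B@(1,2) -> caps B=0 W=2
Move 10: W@(0,0) -> caps B=0 W=2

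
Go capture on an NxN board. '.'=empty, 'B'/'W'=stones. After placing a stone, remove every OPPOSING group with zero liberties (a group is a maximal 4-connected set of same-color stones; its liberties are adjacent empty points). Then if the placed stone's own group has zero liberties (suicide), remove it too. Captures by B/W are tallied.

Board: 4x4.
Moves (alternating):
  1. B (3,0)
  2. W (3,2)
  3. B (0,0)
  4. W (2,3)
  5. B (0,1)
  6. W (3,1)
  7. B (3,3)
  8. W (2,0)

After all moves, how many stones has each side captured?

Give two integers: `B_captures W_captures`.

Answer: 0 1

Derivation:
Move 1: B@(3,0) -> caps B=0 W=0
Move 2: W@(3,2) -> caps B=0 W=0
Move 3: B@(0,0) -> caps B=0 W=0
Move 4: W@(2,3) -> caps B=0 W=0
Move 5: B@(0,1) -> caps B=0 W=0
Move 6: W@(3,1) -> caps B=0 W=0
Move 7: B@(3,3) -> caps B=0 W=0
Move 8: W@(2,0) -> caps B=0 W=1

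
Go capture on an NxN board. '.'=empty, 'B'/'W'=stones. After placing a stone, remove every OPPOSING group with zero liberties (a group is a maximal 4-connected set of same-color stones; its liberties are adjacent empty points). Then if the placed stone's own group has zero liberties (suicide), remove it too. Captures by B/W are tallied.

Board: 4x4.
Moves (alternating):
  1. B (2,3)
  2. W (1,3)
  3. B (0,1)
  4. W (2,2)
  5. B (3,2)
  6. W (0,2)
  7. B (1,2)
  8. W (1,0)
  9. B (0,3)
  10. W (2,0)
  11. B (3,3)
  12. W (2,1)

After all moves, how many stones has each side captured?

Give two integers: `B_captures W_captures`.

Move 1: B@(2,3) -> caps B=0 W=0
Move 2: W@(1,3) -> caps B=0 W=0
Move 3: B@(0,1) -> caps B=0 W=0
Move 4: W@(2,2) -> caps B=0 W=0
Move 5: B@(3,2) -> caps B=0 W=0
Move 6: W@(0,2) -> caps B=0 W=0
Move 7: B@(1,2) -> caps B=0 W=0
Move 8: W@(1,0) -> caps B=0 W=0
Move 9: B@(0,3) -> caps B=2 W=0
Move 10: W@(2,0) -> caps B=2 W=0
Move 11: B@(3,3) -> caps B=2 W=0
Move 12: W@(2,1) -> caps B=2 W=0

Answer: 2 0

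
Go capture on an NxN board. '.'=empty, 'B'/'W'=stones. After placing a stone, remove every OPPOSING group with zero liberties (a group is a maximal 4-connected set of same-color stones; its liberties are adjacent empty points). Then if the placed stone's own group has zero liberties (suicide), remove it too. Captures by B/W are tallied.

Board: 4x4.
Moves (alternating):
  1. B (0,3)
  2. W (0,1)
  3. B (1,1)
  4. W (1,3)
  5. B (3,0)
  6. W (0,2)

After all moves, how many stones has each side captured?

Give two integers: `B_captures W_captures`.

Answer: 0 1

Derivation:
Move 1: B@(0,3) -> caps B=0 W=0
Move 2: W@(0,1) -> caps B=0 W=0
Move 3: B@(1,1) -> caps B=0 W=0
Move 4: W@(1,3) -> caps B=0 W=0
Move 5: B@(3,0) -> caps B=0 W=0
Move 6: W@(0,2) -> caps B=0 W=1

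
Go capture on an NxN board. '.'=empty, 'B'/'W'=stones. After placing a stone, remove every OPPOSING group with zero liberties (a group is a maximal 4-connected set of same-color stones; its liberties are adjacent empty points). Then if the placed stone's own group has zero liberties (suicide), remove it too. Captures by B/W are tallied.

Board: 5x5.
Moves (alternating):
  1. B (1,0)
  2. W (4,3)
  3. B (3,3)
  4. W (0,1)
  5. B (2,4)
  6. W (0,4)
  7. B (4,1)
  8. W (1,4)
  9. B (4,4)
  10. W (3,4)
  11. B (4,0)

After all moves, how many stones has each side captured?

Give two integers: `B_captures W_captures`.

Answer: 0 1

Derivation:
Move 1: B@(1,0) -> caps B=0 W=0
Move 2: W@(4,3) -> caps B=0 W=0
Move 3: B@(3,3) -> caps B=0 W=0
Move 4: W@(0,1) -> caps B=0 W=0
Move 5: B@(2,4) -> caps B=0 W=0
Move 6: W@(0,4) -> caps B=0 W=0
Move 7: B@(4,1) -> caps B=0 W=0
Move 8: W@(1,4) -> caps B=0 W=0
Move 9: B@(4,4) -> caps B=0 W=0
Move 10: W@(3,4) -> caps B=0 W=1
Move 11: B@(4,0) -> caps B=0 W=1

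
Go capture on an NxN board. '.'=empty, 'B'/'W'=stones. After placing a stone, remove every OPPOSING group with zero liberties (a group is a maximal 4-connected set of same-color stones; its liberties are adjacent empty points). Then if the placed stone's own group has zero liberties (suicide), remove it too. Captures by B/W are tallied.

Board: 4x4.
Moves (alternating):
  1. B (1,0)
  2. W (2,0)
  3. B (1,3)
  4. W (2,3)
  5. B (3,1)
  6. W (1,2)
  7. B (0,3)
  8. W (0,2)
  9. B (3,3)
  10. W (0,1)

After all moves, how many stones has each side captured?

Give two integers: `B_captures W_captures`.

Answer: 0 2

Derivation:
Move 1: B@(1,0) -> caps B=0 W=0
Move 2: W@(2,0) -> caps B=0 W=0
Move 3: B@(1,3) -> caps B=0 W=0
Move 4: W@(2,3) -> caps B=0 W=0
Move 5: B@(3,1) -> caps B=0 W=0
Move 6: W@(1,2) -> caps B=0 W=0
Move 7: B@(0,3) -> caps B=0 W=0
Move 8: W@(0,2) -> caps B=0 W=2
Move 9: B@(3,3) -> caps B=0 W=2
Move 10: W@(0,1) -> caps B=0 W=2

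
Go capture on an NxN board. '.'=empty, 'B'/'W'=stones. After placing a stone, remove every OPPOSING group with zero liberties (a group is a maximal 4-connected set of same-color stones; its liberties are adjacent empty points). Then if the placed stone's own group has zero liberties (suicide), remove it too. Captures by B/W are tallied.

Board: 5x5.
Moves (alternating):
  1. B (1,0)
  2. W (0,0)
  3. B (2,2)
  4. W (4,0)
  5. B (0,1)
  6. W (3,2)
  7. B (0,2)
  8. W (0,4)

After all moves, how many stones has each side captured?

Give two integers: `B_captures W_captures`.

Answer: 1 0

Derivation:
Move 1: B@(1,0) -> caps B=0 W=0
Move 2: W@(0,0) -> caps B=0 W=0
Move 3: B@(2,2) -> caps B=0 W=0
Move 4: W@(4,0) -> caps B=0 W=0
Move 5: B@(0,1) -> caps B=1 W=0
Move 6: W@(3,2) -> caps B=1 W=0
Move 7: B@(0,2) -> caps B=1 W=0
Move 8: W@(0,4) -> caps B=1 W=0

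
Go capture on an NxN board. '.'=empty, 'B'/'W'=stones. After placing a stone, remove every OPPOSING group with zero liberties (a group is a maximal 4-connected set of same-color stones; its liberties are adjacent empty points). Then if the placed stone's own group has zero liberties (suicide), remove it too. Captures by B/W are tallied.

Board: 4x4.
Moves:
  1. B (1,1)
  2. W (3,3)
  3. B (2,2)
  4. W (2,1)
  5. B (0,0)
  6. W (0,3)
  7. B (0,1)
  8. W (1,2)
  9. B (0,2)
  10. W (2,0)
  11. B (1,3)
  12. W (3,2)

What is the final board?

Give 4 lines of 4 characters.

Move 1: B@(1,1) -> caps B=0 W=0
Move 2: W@(3,3) -> caps B=0 W=0
Move 3: B@(2,2) -> caps B=0 W=0
Move 4: W@(2,1) -> caps B=0 W=0
Move 5: B@(0,0) -> caps B=0 W=0
Move 6: W@(0,3) -> caps B=0 W=0
Move 7: B@(0,1) -> caps B=0 W=0
Move 8: W@(1,2) -> caps B=0 W=0
Move 9: B@(0,2) -> caps B=0 W=0
Move 10: W@(2,0) -> caps B=0 W=0
Move 11: B@(1,3) -> caps B=2 W=0
Move 12: W@(3,2) -> caps B=2 W=0

Answer: BBB.
.B.B
WWB.
..WW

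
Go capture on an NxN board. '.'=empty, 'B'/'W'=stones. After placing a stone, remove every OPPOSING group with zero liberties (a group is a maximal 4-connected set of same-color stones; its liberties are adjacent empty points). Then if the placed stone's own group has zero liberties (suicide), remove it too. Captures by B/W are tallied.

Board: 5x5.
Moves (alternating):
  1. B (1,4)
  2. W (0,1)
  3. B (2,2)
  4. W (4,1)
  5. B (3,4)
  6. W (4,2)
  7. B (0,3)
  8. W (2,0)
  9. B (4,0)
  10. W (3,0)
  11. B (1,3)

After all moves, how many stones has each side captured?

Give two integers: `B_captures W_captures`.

Answer: 0 1

Derivation:
Move 1: B@(1,4) -> caps B=0 W=0
Move 2: W@(0,1) -> caps B=0 W=0
Move 3: B@(2,2) -> caps B=0 W=0
Move 4: W@(4,1) -> caps B=0 W=0
Move 5: B@(3,4) -> caps B=0 W=0
Move 6: W@(4,2) -> caps B=0 W=0
Move 7: B@(0,3) -> caps B=0 W=0
Move 8: W@(2,0) -> caps B=0 W=0
Move 9: B@(4,0) -> caps B=0 W=0
Move 10: W@(3,0) -> caps B=0 W=1
Move 11: B@(1,3) -> caps B=0 W=1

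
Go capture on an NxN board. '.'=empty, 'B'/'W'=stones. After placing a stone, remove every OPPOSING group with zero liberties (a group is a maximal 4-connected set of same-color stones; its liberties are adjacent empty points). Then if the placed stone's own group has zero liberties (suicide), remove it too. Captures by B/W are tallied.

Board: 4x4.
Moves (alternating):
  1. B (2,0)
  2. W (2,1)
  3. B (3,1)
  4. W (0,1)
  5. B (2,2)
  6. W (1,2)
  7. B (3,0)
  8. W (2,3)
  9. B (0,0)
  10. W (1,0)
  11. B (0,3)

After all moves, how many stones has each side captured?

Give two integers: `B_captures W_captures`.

Move 1: B@(2,0) -> caps B=0 W=0
Move 2: W@(2,1) -> caps B=0 W=0
Move 3: B@(3,1) -> caps B=0 W=0
Move 4: W@(0,1) -> caps B=0 W=0
Move 5: B@(2,2) -> caps B=0 W=0
Move 6: W@(1,2) -> caps B=0 W=0
Move 7: B@(3,0) -> caps B=0 W=0
Move 8: W@(2,3) -> caps B=0 W=0
Move 9: B@(0,0) -> caps B=0 W=0
Move 10: W@(1,0) -> caps B=0 W=1
Move 11: B@(0,3) -> caps B=0 W=1

Answer: 0 1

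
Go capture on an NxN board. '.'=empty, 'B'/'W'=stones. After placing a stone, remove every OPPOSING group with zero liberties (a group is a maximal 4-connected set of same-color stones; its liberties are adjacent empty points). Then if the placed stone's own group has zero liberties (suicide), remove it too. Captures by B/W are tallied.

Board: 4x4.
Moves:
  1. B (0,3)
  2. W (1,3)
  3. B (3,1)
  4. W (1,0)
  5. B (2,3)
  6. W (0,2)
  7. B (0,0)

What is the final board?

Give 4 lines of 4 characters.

Answer: B.W.
W..W
...B
.B..

Derivation:
Move 1: B@(0,3) -> caps B=0 W=0
Move 2: W@(1,3) -> caps B=0 W=0
Move 3: B@(3,1) -> caps B=0 W=0
Move 4: W@(1,0) -> caps B=0 W=0
Move 5: B@(2,3) -> caps B=0 W=0
Move 6: W@(0,2) -> caps B=0 W=1
Move 7: B@(0,0) -> caps B=0 W=1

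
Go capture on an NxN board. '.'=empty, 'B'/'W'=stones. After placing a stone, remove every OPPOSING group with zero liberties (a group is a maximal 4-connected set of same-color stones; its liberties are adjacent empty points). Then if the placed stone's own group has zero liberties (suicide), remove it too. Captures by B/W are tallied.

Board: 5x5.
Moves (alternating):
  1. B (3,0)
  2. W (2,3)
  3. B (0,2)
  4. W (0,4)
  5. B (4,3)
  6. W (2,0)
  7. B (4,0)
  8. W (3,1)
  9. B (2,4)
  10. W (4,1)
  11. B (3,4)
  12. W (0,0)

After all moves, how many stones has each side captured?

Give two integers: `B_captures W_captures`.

Move 1: B@(3,0) -> caps B=0 W=0
Move 2: W@(2,3) -> caps B=0 W=0
Move 3: B@(0,2) -> caps B=0 W=0
Move 4: W@(0,4) -> caps B=0 W=0
Move 5: B@(4,3) -> caps B=0 W=0
Move 6: W@(2,0) -> caps B=0 W=0
Move 7: B@(4,0) -> caps B=0 W=0
Move 8: W@(3,1) -> caps B=0 W=0
Move 9: B@(2,4) -> caps B=0 W=0
Move 10: W@(4,1) -> caps B=0 W=2
Move 11: B@(3,4) -> caps B=0 W=2
Move 12: W@(0,0) -> caps B=0 W=2

Answer: 0 2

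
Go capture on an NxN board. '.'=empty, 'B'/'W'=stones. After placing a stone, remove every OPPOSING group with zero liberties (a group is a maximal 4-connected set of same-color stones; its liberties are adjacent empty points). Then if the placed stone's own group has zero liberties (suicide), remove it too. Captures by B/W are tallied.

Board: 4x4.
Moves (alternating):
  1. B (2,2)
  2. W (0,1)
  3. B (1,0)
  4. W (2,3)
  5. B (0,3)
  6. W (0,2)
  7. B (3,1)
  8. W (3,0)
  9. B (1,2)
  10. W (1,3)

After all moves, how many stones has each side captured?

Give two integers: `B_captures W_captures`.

Answer: 0 1

Derivation:
Move 1: B@(2,2) -> caps B=0 W=0
Move 2: W@(0,1) -> caps B=0 W=0
Move 3: B@(1,0) -> caps B=0 W=0
Move 4: W@(2,3) -> caps B=0 W=0
Move 5: B@(0,3) -> caps B=0 W=0
Move 6: W@(0,2) -> caps B=0 W=0
Move 7: B@(3,1) -> caps B=0 W=0
Move 8: W@(3,0) -> caps B=0 W=0
Move 9: B@(1,2) -> caps B=0 W=0
Move 10: W@(1,3) -> caps B=0 W=1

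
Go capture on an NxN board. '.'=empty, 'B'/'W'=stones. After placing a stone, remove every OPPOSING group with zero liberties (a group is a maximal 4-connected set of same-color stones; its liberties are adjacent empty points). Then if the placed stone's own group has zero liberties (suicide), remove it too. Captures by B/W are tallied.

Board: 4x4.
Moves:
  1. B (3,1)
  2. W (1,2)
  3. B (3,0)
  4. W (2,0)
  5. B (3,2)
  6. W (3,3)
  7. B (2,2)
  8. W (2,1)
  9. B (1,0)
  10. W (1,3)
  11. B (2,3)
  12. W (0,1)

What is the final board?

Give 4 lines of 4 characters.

Move 1: B@(3,1) -> caps B=0 W=0
Move 2: W@(1,2) -> caps B=0 W=0
Move 3: B@(3,0) -> caps B=0 W=0
Move 4: W@(2,0) -> caps B=0 W=0
Move 5: B@(3,2) -> caps B=0 W=0
Move 6: W@(3,3) -> caps B=0 W=0
Move 7: B@(2,2) -> caps B=0 W=0
Move 8: W@(2,1) -> caps B=0 W=0
Move 9: B@(1,0) -> caps B=0 W=0
Move 10: W@(1,3) -> caps B=0 W=0
Move 11: B@(2,3) -> caps B=1 W=0
Move 12: W@(0,1) -> caps B=1 W=0

Answer: .W..
B.WW
WWBB
BBB.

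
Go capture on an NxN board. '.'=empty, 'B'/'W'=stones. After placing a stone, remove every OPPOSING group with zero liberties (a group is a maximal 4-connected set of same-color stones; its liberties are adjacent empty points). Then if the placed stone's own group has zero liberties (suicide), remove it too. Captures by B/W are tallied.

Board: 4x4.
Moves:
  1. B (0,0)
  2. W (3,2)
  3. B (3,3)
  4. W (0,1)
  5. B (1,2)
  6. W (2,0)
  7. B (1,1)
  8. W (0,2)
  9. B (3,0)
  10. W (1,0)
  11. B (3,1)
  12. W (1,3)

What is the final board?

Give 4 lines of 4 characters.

Move 1: B@(0,0) -> caps B=0 W=0
Move 2: W@(3,2) -> caps B=0 W=0
Move 3: B@(3,3) -> caps B=0 W=0
Move 4: W@(0,1) -> caps B=0 W=0
Move 5: B@(1,2) -> caps B=0 W=0
Move 6: W@(2,0) -> caps B=0 W=0
Move 7: B@(1,1) -> caps B=0 W=0
Move 8: W@(0,2) -> caps B=0 W=0
Move 9: B@(3,0) -> caps B=0 W=0
Move 10: W@(1,0) -> caps B=0 W=1
Move 11: B@(3,1) -> caps B=0 W=1
Move 12: W@(1,3) -> caps B=0 W=1

Answer: .WW.
WBBW
W...
BBWB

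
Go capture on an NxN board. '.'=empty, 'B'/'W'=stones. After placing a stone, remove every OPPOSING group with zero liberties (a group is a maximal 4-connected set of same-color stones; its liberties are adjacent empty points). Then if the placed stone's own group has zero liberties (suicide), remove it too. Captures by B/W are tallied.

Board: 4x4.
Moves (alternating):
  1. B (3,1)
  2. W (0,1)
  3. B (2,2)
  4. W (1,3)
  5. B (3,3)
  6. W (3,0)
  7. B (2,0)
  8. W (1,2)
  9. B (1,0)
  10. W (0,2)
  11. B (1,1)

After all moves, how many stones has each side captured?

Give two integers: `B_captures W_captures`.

Move 1: B@(3,1) -> caps B=0 W=0
Move 2: W@(0,1) -> caps B=0 W=0
Move 3: B@(2,2) -> caps B=0 W=0
Move 4: W@(1,3) -> caps B=0 W=0
Move 5: B@(3,3) -> caps B=0 W=0
Move 6: W@(3,0) -> caps B=0 W=0
Move 7: B@(2,0) -> caps B=1 W=0
Move 8: W@(1,2) -> caps B=1 W=0
Move 9: B@(1,0) -> caps B=1 W=0
Move 10: W@(0,2) -> caps B=1 W=0
Move 11: B@(1,1) -> caps B=1 W=0

Answer: 1 0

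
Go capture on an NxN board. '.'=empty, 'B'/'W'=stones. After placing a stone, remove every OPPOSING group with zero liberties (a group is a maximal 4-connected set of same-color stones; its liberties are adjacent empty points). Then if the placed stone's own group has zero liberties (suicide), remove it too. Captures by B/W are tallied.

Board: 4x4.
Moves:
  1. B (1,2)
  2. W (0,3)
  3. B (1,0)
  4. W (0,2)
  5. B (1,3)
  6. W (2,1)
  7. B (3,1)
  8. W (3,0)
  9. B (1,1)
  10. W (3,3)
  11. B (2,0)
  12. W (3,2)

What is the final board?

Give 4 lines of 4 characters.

Move 1: B@(1,2) -> caps B=0 W=0
Move 2: W@(0,3) -> caps B=0 W=0
Move 3: B@(1,0) -> caps B=0 W=0
Move 4: W@(0,2) -> caps B=0 W=0
Move 5: B@(1,3) -> caps B=0 W=0
Move 6: W@(2,1) -> caps B=0 W=0
Move 7: B@(3,1) -> caps B=0 W=0
Move 8: W@(3,0) -> caps B=0 W=0
Move 9: B@(1,1) -> caps B=0 W=0
Move 10: W@(3,3) -> caps B=0 W=0
Move 11: B@(2,0) -> caps B=1 W=0
Move 12: W@(3,2) -> caps B=1 W=0

Answer: ..WW
BBBB
BW..
.BWW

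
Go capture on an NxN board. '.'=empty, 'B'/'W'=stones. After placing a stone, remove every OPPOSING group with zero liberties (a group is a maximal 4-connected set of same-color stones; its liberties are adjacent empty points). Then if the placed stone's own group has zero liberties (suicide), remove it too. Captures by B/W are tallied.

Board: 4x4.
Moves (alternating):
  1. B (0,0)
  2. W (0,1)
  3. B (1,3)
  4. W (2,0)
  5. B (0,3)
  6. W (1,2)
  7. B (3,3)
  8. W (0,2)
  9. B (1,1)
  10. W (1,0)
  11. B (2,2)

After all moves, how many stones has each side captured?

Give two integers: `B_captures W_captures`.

Move 1: B@(0,0) -> caps B=0 W=0
Move 2: W@(0,1) -> caps B=0 W=0
Move 3: B@(1,3) -> caps B=0 W=0
Move 4: W@(2,0) -> caps B=0 W=0
Move 5: B@(0,3) -> caps B=0 W=0
Move 6: W@(1,2) -> caps B=0 W=0
Move 7: B@(3,3) -> caps B=0 W=0
Move 8: W@(0,2) -> caps B=0 W=0
Move 9: B@(1,1) -> caps B=0 W=0
Move 10: W@(1,0) -> caps B=0 W=1
Move 11: B@(2,2) -> caps B=0 W=1

Answer: 0 1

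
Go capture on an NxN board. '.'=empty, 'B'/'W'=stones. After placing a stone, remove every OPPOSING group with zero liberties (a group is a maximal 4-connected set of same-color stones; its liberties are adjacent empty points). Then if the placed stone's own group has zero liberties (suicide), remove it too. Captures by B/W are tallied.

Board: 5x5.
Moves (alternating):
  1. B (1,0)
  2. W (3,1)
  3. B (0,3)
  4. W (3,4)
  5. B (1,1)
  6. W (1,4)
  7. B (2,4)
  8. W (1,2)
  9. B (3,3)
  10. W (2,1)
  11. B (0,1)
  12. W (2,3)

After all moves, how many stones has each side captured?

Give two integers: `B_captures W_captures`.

Move 1: B@(1,0) -> caps B=0 W=0
Move 2: W@(3,1) -> caps B=0 W=0
Move 3: B@(0,3) -> caps B=0 W=0
Move 4: W@(3,4) -> caps B=0 W=0
Move 5: B@(1,1) -> caps B=0 W=0
Move 6: W@(1,4) -> caps B=0 W=0
Move 7: B@(2,4) -> caps B=0 W=0
Move 8: W@(1,2) -> caps B=0 W=0
Move 9: B@(3,3) -> caps B=0 W=0
Move 10: W@(2,1) -> caps B=0 W=0
Move 11: B@(0,1) -> caps B=0 W=0
Move 12: W@(2,3) -> caps B=0 W=1

Answer: 0 1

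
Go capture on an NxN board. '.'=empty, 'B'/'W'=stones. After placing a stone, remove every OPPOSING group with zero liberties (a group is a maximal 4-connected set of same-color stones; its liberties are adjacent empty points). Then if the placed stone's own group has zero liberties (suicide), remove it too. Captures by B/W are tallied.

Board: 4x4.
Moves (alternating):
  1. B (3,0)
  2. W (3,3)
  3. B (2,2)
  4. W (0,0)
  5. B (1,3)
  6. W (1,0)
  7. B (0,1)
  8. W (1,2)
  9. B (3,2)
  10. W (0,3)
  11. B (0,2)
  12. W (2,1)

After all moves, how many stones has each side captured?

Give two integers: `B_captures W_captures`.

Move 1: B@(3,0) -> caps B=0 W=0
Move 2: W@(3,3) -> caps B=0 W=0
Move 3: B@(2,2) -> caps B=0 W=0
Move 4: W@(0,0) -> caps B=0 W=0
Move 5: B@(1,3) -> caps B=0 W=0
Move 6: W@(1,0) -> caps B=0 W=0
Move 7: B@(0,1) -> caps B=0 W=0
Move 8: W@(1,2) -> caps B=0 W=0
Move 9: B@(3,2) -> caps B=0 W=0
Move 10: W@(0,3) -> caps B=0 W=0
Move 11: B@(0,2) -> caps B=1 W=0
Move 12: W@(2,1) -> caps B=1 W=0

Answer: 1 0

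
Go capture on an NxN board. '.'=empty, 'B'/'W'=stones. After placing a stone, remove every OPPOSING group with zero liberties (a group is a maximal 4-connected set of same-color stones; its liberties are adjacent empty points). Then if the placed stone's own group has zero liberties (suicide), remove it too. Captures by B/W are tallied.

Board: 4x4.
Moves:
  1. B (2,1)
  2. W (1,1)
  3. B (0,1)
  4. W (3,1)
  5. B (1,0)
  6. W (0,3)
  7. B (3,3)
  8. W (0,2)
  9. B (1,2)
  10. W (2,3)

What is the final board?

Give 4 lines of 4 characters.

Move 1: B@(2,1) -> caps B=0 W=0
Move 2: W@(1,1) -> caps B=0 W=0
Move 3: B@(0,1) -> caps B=0 W=0
Move 4: W@(3,1) -> caps B=0 W=0
Move 5: B@(1,0) -> caps B=0 W=0
Move 6: W@(0,3) -> caps B=0 W=0
Move 7: B@(3,3) -> caps B=0 W=0
Move 8: W@(0,2) -> caps B=0 W=0
Move 9: B@(1,2) -> caps B=1 W=0
Move 10: W@(2,3) -> caps B=1 W=0

Answer: .BWW
B.B.
.B.W
.W.B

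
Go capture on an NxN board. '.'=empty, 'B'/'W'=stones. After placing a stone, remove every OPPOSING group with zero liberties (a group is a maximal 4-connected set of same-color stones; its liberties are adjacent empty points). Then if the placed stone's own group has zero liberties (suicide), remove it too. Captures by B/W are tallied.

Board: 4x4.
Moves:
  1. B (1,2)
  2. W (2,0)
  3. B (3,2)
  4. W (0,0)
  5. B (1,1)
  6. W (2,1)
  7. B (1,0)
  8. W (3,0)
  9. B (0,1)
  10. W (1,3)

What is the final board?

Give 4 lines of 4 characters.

Answer: .B..
BBBW
WW..
W.B.

Derivation:
Move 1: B@(1,2) -> caps B=0 W=0
Move 2: W@(2,0) -> caps B=0 W=0
Move 3: B@(3,2) -> caps B=0 W=0
Move 4: W@(0,0) -> caps B=0 W=0
Move 5: B@(1,1) -> caps B=0 W=0
Move 6: W@(2,1) -> caps B=0 W=0
Move 7: B@(1,0) -> caps B=0 W=0
Move 8: W@(3,0) -> caps B=0 W=0
Move 9: B@(0,1) -> caps B=1 W=0
Move 10: W@(1,3) -> caps B=1 W=0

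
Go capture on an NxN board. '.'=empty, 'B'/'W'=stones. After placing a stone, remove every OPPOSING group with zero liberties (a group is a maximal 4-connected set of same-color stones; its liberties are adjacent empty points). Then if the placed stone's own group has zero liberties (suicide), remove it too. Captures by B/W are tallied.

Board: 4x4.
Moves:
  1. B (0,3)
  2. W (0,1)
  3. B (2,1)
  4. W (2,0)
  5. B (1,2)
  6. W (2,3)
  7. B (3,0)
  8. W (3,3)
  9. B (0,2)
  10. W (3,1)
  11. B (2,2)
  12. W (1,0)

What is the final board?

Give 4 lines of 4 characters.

Move 1: B@(0,3) -> caps B=0 W=0
Move 2: W@(0,1) -> caps B=0 W=0
Move 3: B@(2,1) -> caps B=0 W=0
Move 4: W@(2,0) -> caps B=0 W=0
Move 5: B@(1,2) -> caps B=0 W=0
Move 6: W@(2,3) -> caps B=0 W=0
Move 7: B@(3,0) -> caps B=0 W=0
Move 8: W@(3,3) -> caps B=0 W=0
Move 9: B@(0,2) -> caps B=0 W=0
Move 10: W@(3,1) -> caps B=0 W=1
Move 11: B@(2,2) -> caps B=0 W=1
Move 12: W@(1,0) -> caps B=0 W=1

Answer: .WBB
W.B.
WBBW
.W.W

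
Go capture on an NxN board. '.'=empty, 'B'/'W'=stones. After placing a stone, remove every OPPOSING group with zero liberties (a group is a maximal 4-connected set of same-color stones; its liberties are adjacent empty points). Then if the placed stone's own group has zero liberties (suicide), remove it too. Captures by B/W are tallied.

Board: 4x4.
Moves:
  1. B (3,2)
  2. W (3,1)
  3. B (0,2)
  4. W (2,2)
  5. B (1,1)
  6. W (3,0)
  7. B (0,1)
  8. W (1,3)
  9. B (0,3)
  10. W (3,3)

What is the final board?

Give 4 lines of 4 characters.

Move 1: B@(3,2) -> caps B=0 W=0
Move 2: W@(3,1) -> caps B=0 W=0
Move 3: B@(0,2) -> caps B=0 W=0
Move 4: W@(2,2) -> caps B=0 W=0
Move 5: B@(1,1) -> caps B=0 W=0
Move 6: W@(3,0) -> caps B=0 W=0
Move 7: B@(0,1) -> caps B=0 W=0
Move 8: W@(1,3) -> caps B=0 W=0
Move 9: B@(0,3) -> caps B=0 W=0
Move 10: W@(3,3) -> caps B=0 W=1

Answer: .BBB
.B.W
..W.
WW.W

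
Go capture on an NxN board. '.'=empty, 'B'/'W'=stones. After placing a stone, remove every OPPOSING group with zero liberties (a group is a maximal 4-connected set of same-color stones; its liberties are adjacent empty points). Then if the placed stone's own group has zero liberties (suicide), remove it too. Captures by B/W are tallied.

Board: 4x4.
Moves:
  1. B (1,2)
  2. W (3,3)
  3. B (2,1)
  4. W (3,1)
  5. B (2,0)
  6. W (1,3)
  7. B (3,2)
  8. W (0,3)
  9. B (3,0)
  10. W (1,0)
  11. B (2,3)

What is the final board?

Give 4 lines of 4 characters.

Answer: ...W
W.BW
BB.B
B.B.

Derivation:
Move 1: B@(1,2) -> caps B=0 W=0
Move 2: W@(3,3) -> caps B=0 W=0
Move 3: B@(2,1) -> caps B=0 W=0
Move 4: W@(3,1) -> caps B=0 W=0
Move 5: B@(2,0) -> caps B=0 W=0
Move 6: W@(1,3) -> caps B=0 W=0
Move 7: B@(3,2) -> caps B=0 W=0
Move 8: W@(0,3) -> caps B=0 W=0
Move 9: B@(3,0) -> caps B=1 W=0
Move 10: W@(1,0) -> caps B=1 W=0
Move 11: B@(2,3) -> caps B=2 W=0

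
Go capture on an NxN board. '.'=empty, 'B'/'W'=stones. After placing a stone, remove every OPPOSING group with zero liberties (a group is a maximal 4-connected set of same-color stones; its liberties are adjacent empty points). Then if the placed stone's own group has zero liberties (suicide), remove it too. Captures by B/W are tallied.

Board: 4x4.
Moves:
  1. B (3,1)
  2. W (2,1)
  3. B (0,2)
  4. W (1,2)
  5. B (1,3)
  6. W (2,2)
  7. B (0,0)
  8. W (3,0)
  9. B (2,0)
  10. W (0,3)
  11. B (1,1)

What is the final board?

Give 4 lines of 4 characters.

Move 1: B@(3,1) -> caps B=0 W=0
Move 2: W@(2,1) -> caps B=0 W=0
Move 3: B@(0,2) -> caps B=0 W=0
Move 4: W@(1,2) -> caps B=0 W=0
Move 5: B@(1,3) -> caps B=0 W=0
Move 6: W@(2,2) -> caps B=0 W=0
Move 7: B@(0,0) -> caps B=0 W=0
Move 8: W@(3,0) -> caps B=0 W=0
Move 9: B@(2,0) -> caps B=1 W=0
Move 10: W@(0,3) -> caps B=1 W=0
Move 11: B@(1,1) -> caps B=1 W=0

Answer: B.B.
.BWB
BWW.
.B..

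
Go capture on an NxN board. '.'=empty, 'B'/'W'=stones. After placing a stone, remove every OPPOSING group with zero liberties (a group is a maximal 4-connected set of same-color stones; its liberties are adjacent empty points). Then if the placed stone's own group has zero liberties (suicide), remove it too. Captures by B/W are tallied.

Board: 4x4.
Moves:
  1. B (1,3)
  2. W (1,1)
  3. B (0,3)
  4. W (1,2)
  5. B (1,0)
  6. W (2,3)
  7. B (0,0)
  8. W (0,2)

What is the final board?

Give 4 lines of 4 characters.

Answer: B.W.
BWW.
...W
....

Derivation:
Move 1: B@(1,3) -> caps B=0 W=0
Move 2: W@(1,1) -> caps B=0 W=0
Move 3: B@(0,3) -> caps B=0 W=0
Move 4: W@(1,2) -> caps B=0 W=0
Move 5: B@(1,0) -> caps B=0 W=0
Move 6: W@(2,3) -> caps B=0 W=0
Move 7: B@(0,0) -> caps B=0 W=0
Move 8: W@(0,2) -> caps B=0 W=2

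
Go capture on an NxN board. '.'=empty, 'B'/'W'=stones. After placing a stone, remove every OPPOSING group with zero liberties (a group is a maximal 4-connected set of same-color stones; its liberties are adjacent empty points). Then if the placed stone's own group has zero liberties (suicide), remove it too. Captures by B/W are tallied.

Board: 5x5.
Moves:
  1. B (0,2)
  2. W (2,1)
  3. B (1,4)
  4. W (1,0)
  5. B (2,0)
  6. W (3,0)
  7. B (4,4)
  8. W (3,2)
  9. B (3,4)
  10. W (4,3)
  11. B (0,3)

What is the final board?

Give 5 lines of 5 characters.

Answer: ..BB.
W...B
.W...
W.W.B
...WB

Derivation:
Move 1: B@(0,2) -> caps B=0 W=0
Move 2: W@(2,1) -> caps B=0 W=0
Move 3: B@(1,4) -> caps B=0 W=0
Move 4: W@(1,0) -> caps B=0 W=0
Move 5: B@(2,0) -> caps B=0 W=0
Move 6: W@(3,0) -> caps B=0 W=1
Move 7: B@(4,4) -> caps B=0 W=1
Move 8: W@(3,2) -> caps B=0 W=1
Move 9: B@(3,4) -> caps B=0 W=1
Move 10: W@(4,3) -> caps B=0 W=1
Move 11: B@(0,3) -> caps B=0 W=1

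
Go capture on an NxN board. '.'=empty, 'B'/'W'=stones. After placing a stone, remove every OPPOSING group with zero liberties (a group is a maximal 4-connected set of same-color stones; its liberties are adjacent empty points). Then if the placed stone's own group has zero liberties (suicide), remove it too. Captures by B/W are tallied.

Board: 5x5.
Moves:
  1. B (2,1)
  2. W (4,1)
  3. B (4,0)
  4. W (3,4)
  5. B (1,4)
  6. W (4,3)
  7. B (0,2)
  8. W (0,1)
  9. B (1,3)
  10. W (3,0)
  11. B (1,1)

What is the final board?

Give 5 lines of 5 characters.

Move 1: B@(2,1) -> caps B=0 W=0
Move 2: W@(4,1) -> caps B=0 W=0
Move 3: B@(4,0) -> caps B=0 W=0
Move 4: W@(3,4) -> caps B=0 W=0
Move 5: B@(1,4) -> caps B=0 W=0
Move 6: W@(4,3) -> caps B=0 W=0
Move 7: B@(0,2) -> caps B=0 W=0
Move 8: W@(0,1) -> caps B=0 W=0
Move 9: B@(1,3) -> caps B=0 W=0
Move 10: W@(3,0) -> caps B=0 W=1
Move 11: B@(1,1) -> caps B=0 W=1

Answer: .WB..
.B.BB
.B...
W...W
.W.W.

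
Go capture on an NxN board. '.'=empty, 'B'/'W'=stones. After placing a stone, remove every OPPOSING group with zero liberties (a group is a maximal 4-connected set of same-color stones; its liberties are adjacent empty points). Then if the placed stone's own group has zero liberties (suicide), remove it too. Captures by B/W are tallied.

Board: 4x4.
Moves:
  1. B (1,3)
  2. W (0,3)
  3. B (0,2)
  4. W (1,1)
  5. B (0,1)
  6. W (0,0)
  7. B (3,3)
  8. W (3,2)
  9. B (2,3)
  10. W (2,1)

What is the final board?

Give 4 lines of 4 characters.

Answer: WBB.
.W.B
.W.B
..WB

Derivation:
Move 1: B@(1,3) -> caps B=0 W=0
Move 2: W@(0,3) -> caps B=0 W=0
Move 3: B@(0,2) -> caps B=1 W=0
Move 4: W@(1,1) -> caps B=1 W=0
Move 5: B@(0,1) -> caps B=1 W=0
Move 6: W@(0,0) -> caps B=1 W=0
Move 7: B@(3,3) -> caps B=1 W=0
Move 8: W@(3,2) -> caps B=1 W=0
Move 9: B@(2,3) -> caps B=1 W=0
Move 10: W@(2,1) -> caps B=1 W=0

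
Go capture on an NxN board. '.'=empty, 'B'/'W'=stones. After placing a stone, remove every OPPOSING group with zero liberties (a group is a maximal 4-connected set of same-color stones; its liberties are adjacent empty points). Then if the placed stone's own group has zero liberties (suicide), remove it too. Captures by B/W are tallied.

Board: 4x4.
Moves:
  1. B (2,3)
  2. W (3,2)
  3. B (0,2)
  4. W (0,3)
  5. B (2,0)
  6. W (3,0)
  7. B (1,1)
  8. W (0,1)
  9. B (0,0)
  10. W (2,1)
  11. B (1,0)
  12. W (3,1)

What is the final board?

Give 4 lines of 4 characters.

Answer: B.BW
BB..
BW.B
WWW.

Derivation:
Move 1: B@(2,3) -> caps B=0 W=0
Move 2: W@(3,2) -> caps B=0 W=0
Move 3: B@(0,2) -> caps B=0 W=0
Move 4: W@(0,3) -> caps B=0 W=0
Move 5: B@(2,0) -> caps B=0 W=0
Move 6: W@(3,0) -> caps B=0 W=0
Move 7: B@(1,1) -> caps B=0 W=0
Move 8: W@(0,1) -> caps B=0 W=0
Move 9: B@(0,0) -> caps B=1 W=0
Move 10: W@(2,1) -> caps B=1 W=0
Move 11: B@(1,0) -> caps B=1 W=0
Move 12: W@(3,1) -> caps B=1 W=0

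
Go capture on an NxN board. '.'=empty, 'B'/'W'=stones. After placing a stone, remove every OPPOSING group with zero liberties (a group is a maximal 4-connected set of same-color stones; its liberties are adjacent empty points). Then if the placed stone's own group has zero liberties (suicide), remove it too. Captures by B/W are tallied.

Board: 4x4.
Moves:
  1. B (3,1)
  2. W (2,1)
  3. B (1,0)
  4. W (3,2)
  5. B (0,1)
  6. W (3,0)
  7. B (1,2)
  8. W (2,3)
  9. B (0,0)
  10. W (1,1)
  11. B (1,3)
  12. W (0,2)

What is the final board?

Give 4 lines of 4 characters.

Answer: BBW.
BWBB
.W.W
W.W.

Derivation:
Move 1: B@(3,1) -> caps B=0 W=0
Move 2: W@(2,1) -> caps B=0 W=0
Move 3: B@(1,0) -> caps B=0 W=0
Move 4: W@(3,2) -> caps B=0 W=0
Move 5: B@(0,1) -> caps B=0 W=0
Move 6: W@(3,0) -> caps B=0 W=1
Move 7: B@(1,2) -> caps B=0 W=1
Move 8: W@(2,3) -> caps B=0 W=1
Move 9: B@(0,0) -> caps B=0 W=1
Move 10: W@(1,1) -> caps B=0 W=1
Move 11: B@(1,3) -> caps B=0 W=1
Move 12: W@(0,2) -> caps B=0 W=1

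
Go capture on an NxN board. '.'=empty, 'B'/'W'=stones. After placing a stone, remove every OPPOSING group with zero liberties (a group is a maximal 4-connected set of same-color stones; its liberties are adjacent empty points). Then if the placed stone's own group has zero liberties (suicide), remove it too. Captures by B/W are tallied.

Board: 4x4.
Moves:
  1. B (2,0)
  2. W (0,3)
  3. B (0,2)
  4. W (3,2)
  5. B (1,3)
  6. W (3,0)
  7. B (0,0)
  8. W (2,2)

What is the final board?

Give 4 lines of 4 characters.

Answer: B.B.
...B
B.W.
W.W.

Derivation:
Move 1: B@(2,0) -> caps B=0 W=0
Move 2: W@(0,3) -> caps B=0 W=0
Move 3: B@(0,2) -> caps B=0 W=0
Move 4: W@(3,2) -> caps B=0 W=0
Move 5: B@(1,3) -> caps B=1 W=0
Move 6: W@(3,0) -> caps B=1 W=0
Move 7: B@(0,0) -> caps B=1 W=0
Move 8: W@(2,2) -> caps B=1 W=0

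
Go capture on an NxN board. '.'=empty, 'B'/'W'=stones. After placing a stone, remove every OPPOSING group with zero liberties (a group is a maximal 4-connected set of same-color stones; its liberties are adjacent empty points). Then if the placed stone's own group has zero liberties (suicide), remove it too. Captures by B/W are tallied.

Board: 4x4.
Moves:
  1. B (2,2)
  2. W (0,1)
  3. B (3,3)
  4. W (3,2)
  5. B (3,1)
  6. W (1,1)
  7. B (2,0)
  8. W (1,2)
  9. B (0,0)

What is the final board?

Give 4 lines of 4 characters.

Answer: BW..
.WW.
B.B.
.B.B

Derivation:
Move 1: B@(2,2) -> caps B=0 W=0
Move 2: W@(0,1) -> caps B=0 W=0
Move 3: B@(3,3) -> caps B=0 W=0
Move 4: W@(3,2) -> caps B=0 W=0
Move 5: B@(3,1) -> caps B=1 W=0
Move 6: W@(1,1) -> caps B=1 W=0
Move 7: B@(2,0) -> caps B=1 W=0
Move 8: W@(1,2) -> caps B=1 W=0
Move 9: B@(0,0) -> caps B=1 W=0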